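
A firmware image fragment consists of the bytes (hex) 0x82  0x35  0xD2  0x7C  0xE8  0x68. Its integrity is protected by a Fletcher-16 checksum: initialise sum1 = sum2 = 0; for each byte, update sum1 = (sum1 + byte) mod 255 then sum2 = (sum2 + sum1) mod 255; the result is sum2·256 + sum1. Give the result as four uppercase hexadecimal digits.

1458

Running sums (mod 255):
  after byte 0 (0x82): sum1=130, sum2=130
  after byte 1 (0x35): sum1=183, sum2=58
  after byte 2 (0xD2): sum1=138, sum2=196
  after byte 3 (0x7C): sum1=7, sum2=203
  after byte 4 (0xE8): sum1=239, sum2=187
  after byte 5 (0x68): sum1=88, sum2=20
Checksum = sum2·256 + sum1 = 20·256 + 88 = 5208 = 0x1458.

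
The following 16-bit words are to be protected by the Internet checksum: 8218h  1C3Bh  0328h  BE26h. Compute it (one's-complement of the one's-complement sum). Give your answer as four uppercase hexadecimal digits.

One's-complement addition (fold any carry out of bit 15 back into bit 0):
  0x8218 + 0x1C3B = 0x09E53
  0x9E53 + 0x0328 = 0x0A17B
  0xA17B + 0xBE26 = 0x15FA1 → wrap carry → 0x5FA2
One's-complement sum = 0x5FA2.
Checksum = ~0x5FA2 & 0xFFFF = 0xA05D.

A05D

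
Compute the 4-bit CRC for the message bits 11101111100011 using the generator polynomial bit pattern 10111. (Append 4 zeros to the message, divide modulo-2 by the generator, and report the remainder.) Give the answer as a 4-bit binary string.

1001

Append 4 zeros: 111011111000110000. Divide by 10111 (XOR where the leading bit is 1):
  pos 0: 11101 XOR 10111 = 01010
  pos 1: 10101 XOR 10111 = 00010
  pos 4: 10111 XOR 10111 = 00000
  pos 12: 11000 XOR 10111 = 01111
  pos 13: 11110 XOR 10111 = 01001
Remainder (last 4 bits) = 1001. This is the CRC / FCS.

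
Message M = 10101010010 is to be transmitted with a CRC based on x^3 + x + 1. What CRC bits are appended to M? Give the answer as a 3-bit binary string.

Append 3 zeros: 10101010010000. Divide by 1011 (XOR where the leading bit is 1):
  pos 0: 1010 XOR 1011 = 0001
  pos 3: 1101 XOR 1011 = 0110
  pos 4: 1100 XOR 1011 = 0111
  pos 5: 1110 XOR 1011 = 0101
  pos 6: 1011 XOR 1011 = 0000
Remainder (last 3 bits) = 000. This is the CRC / FCS.

000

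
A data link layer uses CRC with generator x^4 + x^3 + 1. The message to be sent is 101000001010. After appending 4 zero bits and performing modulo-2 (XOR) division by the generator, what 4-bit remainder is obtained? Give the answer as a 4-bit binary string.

1011

Append 4 zeros: 1010000010100000. Divide by 11001 (XOR where the leading bit is 1):
  pos 0: 10100 XOR 11001 = 01101
  pos 1: 11010 XOR 11001 = 00011
  pos 4: 11001 XOR 11001 = 00000
  pos 10: 10000 XOR 11001 = 01001
  pos 11: 10010 XOR 11001 = 01011
Remainder (last 4 bits) = 1011. This is the CRC / FCS.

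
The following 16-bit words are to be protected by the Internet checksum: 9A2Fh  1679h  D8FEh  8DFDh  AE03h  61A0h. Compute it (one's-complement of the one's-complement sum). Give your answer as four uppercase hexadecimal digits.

One's-complement addition (fold any carry out of bit 15 back into bit 0):
  0x9A2F + 0x1679 = 0x0B0A8
  0xB0A8 + 0xD8FE = 0x189A6 → wrap carry → 0x89A7
  0x89A7 + 0x8DFD = 0x117A4 → wrap carry → 0x17A5
  0x17A5 + 0xAE03 = 0x0C5A8
  0xC5A8 + 0x61A0 = 0x12748 → wrap carry → 0x2749
One's-complement sum = 0x2749.
Checksum = ~0x2749 & 0xFFFF = 0xD8B6.

D8B6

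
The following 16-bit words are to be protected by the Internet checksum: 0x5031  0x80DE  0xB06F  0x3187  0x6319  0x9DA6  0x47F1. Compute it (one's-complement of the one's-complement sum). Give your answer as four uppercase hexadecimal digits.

0448

One's-complement addition (fold any carry out of bit 15 back into bit 0):
  0x5031 + 0x80DE = 0x0D10F
  0xD10F + 0xB06F = 0x1817E → wrap carry → 0x817F
  0x817F + 0x3187 = 0x0B306
  0xB306 + 0x6319 = 0x1161F → wrap carry → 0x1620
  0x1620 + 0x9DA6 = 0x0B3C6
  0xB3C6 + 0x47F1 = 0x0FBB7
One's-complement sum = 0xFBB7.
Checksum = ~0xFBB7 & 0xFFFF = 0x0448.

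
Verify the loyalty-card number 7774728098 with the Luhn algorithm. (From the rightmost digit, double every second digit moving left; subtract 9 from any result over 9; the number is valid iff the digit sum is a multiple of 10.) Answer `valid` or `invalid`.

invalid

From the right, keep odd positions and double even positions (subtract 9 from any doubled value over 9):
  doubled (positions 2,4,...): 9 7 5 5 5 → sum 31
  kept (positions 1,3,...): 8 0 2 4 7 → sum 21
Total = 52.
52 mod 10 = 2, so the number is invalid.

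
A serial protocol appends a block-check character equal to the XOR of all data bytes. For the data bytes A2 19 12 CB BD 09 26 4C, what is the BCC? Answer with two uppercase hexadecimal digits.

XOR the bytes together:
  start with 0xA2
  0xA2 ⊕ 0x19 = 0xBB
  0xBB ⊕ 0x12 = 0xA9
  0xA9 ⊕ 0xCB = 0x62
  0x62 ⊕ 0xBD = 0xDF
  0xDF ⊕ 0x09 = 0xD6
  0xD6 ⊕ 0x26 = 0xF0
  0xF0 ⊕ 0x4C = 0xBC

BC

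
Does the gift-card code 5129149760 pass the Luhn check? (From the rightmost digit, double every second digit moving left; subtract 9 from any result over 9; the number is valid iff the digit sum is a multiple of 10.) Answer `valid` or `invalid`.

From the right, keep odd positions and double even positions (subtract 9 from any doubled value over 9):
  doubled (positions 2,4,...): 3 9 2 4 1 → sum 19
  kept (positions 1,3,...): 0 7 4 9 1 → sum 21
Total = 40.
40 mod 10 = 0, so the number is valid.

valid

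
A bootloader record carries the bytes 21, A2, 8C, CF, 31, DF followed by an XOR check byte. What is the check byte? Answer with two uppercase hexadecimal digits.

XOR the bytes together:
  start with 0x21
  0x21 ⊕ 0xA2 = 0x83
  0x83 ⊕ 0x8C = 0x0F
  0x0F ⊕ 0xCF = 0xC0
  0xC0 ⊕ 0x31 = 0xF1
  0xF1 ⊕ 0xDF = 0x2E

2E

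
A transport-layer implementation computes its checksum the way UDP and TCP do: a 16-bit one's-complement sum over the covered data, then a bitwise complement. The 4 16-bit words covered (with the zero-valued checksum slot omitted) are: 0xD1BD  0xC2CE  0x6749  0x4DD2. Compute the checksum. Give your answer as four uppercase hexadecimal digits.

One's-complement addition (fold any carry out of bit 15 back into bit 0):
  0xD1BD + 0xC2CE = 0x1948B → wrap carry → 0x948C
  0x948C + 0x6749 = 0x0FBD5
  0xFBD5 + 0x4DD2 = 0x149A7 → wrap carry → 0x49A8
One's-complement sum = 0x49A8.
Checksum = ~0x49A8 & 0xFFFF = 0xB657.

B657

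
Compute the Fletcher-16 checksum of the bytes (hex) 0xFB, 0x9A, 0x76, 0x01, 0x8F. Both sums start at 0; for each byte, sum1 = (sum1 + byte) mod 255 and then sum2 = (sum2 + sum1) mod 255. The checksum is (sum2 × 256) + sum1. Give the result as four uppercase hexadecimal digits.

4B9D

Running sums (mod 255):
  after byte 0 (0xFB): sum1=251, sum2=251
  after byte 1 (0x9A): sum1=150, sum2=146
  after byte 2 (0x76): sum1=13, sum2=159
  after byte 3 (0x01): sum1=14, sum2=173
  after byte 4 (0x8F): sum1=157, sum2=75
Checksum = sum2·256 + sum1 = 75·256 + 157 = 19357 = 0x4B9D.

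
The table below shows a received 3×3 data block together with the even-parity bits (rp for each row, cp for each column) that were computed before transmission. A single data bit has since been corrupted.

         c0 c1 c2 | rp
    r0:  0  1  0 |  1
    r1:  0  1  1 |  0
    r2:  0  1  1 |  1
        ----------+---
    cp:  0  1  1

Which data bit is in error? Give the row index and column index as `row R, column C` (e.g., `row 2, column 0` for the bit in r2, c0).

Recompute each row's even parity and compare to rp:
  r0: data parity 1, sent rp 1 → ok
  r1: data parity 0, sent rp 0 → ok
  r2: data parity 0, sent rp 1 → mismatch
Recompute each column's even parity and compare to cp:
  c0: data parity 0, sent cp 0 → ok
  c1: data parity 1, sent cp 1 → ok
  c2: data parity 0, sent cp 1 → mismatch
Exactly one row (r2) and one column (c2) fail → the flipped bit is at their intersection.

row 2, column 2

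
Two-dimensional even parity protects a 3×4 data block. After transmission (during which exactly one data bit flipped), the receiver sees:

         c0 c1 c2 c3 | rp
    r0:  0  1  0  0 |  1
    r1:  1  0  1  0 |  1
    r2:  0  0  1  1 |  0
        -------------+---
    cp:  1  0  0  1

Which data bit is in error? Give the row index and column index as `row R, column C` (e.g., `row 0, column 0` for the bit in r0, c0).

row 1, column 1

Recompute each row's even parity and compare to rp:
  r0: data parity 1, sent rp 1 → ok
  r1: data parity 0, sent rp 1 → mismatch
  r2: data parity 0, sent rp 0 → ok
Recompute each column's even parity and compare to cp:
  c0: data parity 1, sent cp 1 → ok
  c1: data parity 1, sent cp 0 → mismatch
  c2: data parity 0, sent cp 0 → ok
  c3: data parity 1, sent cp 1 → ok
Exactly one row (r1) and one column (c1) fail → the flipped bit is at their intersection.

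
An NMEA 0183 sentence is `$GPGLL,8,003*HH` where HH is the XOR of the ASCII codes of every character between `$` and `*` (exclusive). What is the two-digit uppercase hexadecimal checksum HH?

5B

XOR the ASCII codes of the payload characters:
  'G' = 0x47 → acc = 0x47
  'P' = 0x50 → acc = 0x17
  'G' = 0x47 → acc = 0x50
  'L' = 0x4C → acc = 0x1C
  'L' = 0x4C → acc = 0x50
  ',' = 0x2C → acc = 0x7C
  '8' = 0x38 → acc = 0x44
  ',' = 0x2C → acc = 0x68
  '0' = 0x30 → acc = 0x58
  '0' = 0x30 → acc = 0x68
  '3' = 0x33 → acc = 0x5B
Checksum = 0x5B.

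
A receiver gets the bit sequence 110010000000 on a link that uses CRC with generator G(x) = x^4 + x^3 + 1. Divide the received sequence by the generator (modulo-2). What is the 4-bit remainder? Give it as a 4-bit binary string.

Modulo-2 division of 110010000000 by 11001:
  pos 0: 11001 XOR 11001 = 00000
Remainder = 0000 (zero — the frame passes the CRC check).

0000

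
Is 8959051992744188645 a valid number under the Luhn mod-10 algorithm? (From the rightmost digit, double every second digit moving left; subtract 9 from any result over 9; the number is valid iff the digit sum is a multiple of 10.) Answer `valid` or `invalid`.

valid

From the right, keep odd positions and double even positions (subtract 9 from any doubled value over 9):
  doubled (positions 2,4,...): 8 7 2 8 4 9 1 9 9 → sum 57
  kept (positions 1,3,...): 5 6 8 4 7 9 1 0 5 8 → sum 53
Total = 110.
110 mod 10 = 0, so the number is valid.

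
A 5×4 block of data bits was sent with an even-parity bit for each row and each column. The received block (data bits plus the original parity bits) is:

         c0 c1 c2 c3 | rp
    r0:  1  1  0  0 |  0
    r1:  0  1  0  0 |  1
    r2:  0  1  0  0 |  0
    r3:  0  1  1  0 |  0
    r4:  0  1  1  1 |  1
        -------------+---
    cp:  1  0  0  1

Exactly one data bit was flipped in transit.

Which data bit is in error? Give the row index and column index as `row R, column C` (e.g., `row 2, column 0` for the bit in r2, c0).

row 2, column 1

Recompute each row's even parity and compare to rp:
  r0: data parity 0, sent rp 0 → ok
  r1: data parity 1, sent rp 1 → ok
  r2: data parity 1, sent rp 0 → mismatch
  r3: data parity 0, sent rp 0 → ok
  r4: data parity 1, sent rp 1 → ok
Recompute each column's even parity and compare to cp:
  c0: data parity 1, sent cp 1 → ok
  c1: data parity 1, sent cp 0 → mismatch
  c2: data parity 0, sent cp 0 → ok
  c3: data parity 1, sent cp 1 → ok
Exactly one row (r2) and one column (c1) fail → the flipped bit is at their intersection.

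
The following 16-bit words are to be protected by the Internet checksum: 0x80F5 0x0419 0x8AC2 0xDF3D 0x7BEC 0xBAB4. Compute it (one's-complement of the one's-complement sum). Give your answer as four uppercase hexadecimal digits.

DA4F

One's-complement addition (fold any carry out of bit 15 back into bit 0):
  0x80F5 + 0x0419 = 0x0850E
  0x850E + 0x8AC2 = 0x10FD0 → wrap carry → 0x0FD1
  0x0FD1 + 0xDF3D = 0x0EF0E
  0xEF0E + 0x7BEC = 0x16AFA → wrap carry → 0x6AFB
  0x6AFB + 0xBAB4 = 0x125AF → wrap carry → 0x25B0
One's-complement sum = 0x25B0.
Checksum = ~0x25B0 & 0xFFFF = 0xDA4F.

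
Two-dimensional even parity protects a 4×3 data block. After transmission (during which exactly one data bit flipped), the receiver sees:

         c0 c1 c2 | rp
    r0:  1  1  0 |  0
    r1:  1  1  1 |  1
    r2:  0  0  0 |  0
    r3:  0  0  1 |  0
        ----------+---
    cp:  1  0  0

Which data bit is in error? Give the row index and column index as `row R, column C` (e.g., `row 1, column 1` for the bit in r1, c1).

Recompute each row's even parity and compare to rp:
  r0: data parity 0, sent rp 0 → ok
  r1: data parity 1, sent rp 1 → ok
  r2: data parity 0, sent rp 0 → ok
  r3: data parity 1, sent rp 0 → mismatch
Recompute each column's even parity and compare to cp:
  c0: data parity 0, sent cp 1 → mismatch
  c1: data parity 0, sent cp 0 → ok
  c2: data parity 0, sent cp 0 → ok
Exactly one row (r3) and one column (c0) fail → the flipped bit is at their intersection.

row 3, column 0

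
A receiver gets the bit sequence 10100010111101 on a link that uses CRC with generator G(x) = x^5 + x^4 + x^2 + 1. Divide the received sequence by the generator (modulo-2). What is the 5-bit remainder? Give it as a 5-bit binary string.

00000

Modulo-2 division of 10100010111101 by 110101:
  pos 0: 101000 XOR 110101 = 011101
  pos 1: 111011 XOR 110101 = 001110
  pos 3: 111001 XOR 110101 = 001100
  pos 5: 110011 XOR 110101 = 000110
  pos 8: 110101 XOR 110101 = 000000
Remainder = 00000 (zero — the frame passes the CRC check).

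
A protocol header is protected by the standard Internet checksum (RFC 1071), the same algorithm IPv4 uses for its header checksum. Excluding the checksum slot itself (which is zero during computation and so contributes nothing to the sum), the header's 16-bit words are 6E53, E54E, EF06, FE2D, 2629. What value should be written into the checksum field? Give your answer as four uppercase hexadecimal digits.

98FF

One's-complement addition (fold any carry out of bit 15 back into bit 0):
  0x6E53 + 0xE54E = 0x153A1 → wrap carry → 0x53A2
  0x53A2 + 0xEF06 = 0x142A8 → wrap carry → 0x42A9
  0x42A9 + 0xFE2D = 0x140D6 → wrap carry → 0x40D7
  0x40D7 + 0x2629 = 0x06700
One's-complement sum = 0x6700.
Checksum = ~0x6700 & 0xFFFF = 0x98FF.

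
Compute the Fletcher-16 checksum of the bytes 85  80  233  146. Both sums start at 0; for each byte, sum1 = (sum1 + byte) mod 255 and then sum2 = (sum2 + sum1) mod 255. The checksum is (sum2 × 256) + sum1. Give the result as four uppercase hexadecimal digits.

Running sums (mod 255):
  after byte 0 (85): sum1=85, sum2=85
  after byte 1 (80): sum1=165, sum2=250
  after byte 2 (233): sum1=143, sum2=138
  after byte 3 (146): sum1=34, sum2=172
Checksum = sum2·256 + sum1 = 172·256 + 34 = 44066 = 0xAC22.

AC22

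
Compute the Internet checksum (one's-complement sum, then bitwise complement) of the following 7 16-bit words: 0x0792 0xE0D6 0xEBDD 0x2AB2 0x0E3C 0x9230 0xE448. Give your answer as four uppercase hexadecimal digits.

7C51

One's-complement addition (fold any carry out of bit 15 back into bit 0):
  0x0792 + 0xE0D6 = 0x0E868
  0xE868 + 0xEBDD = 0x1D445 → wrap carry → 0xD446
  0xD446 + 0x2AB2 = 0x0FEF8
  0xFEF8 + 0x0E3C = 0x10D34 → wrap carry → 0x0D35
  0x0D35 + 0x9230 = 0x09F65
  0x9F65 + 0xE448 = 0x183AD → wrap carry → 0x83AE
One's-complement sum = 0x83AE.
Checksum = ~0x83AE & 0xFFFF = 0x7C51.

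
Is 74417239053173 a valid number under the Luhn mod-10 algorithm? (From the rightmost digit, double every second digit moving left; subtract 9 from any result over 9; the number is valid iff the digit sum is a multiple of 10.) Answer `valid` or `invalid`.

valid

From the right, keep odd positions and double even positions (subtract 9 from any doubled value over 9):
  doubled (positions 2,4,...): 5 6 0 6 5 8 5 → sum 35
  kept (positions 1,3,...): 3 1 5 9 2 1 4 → sum 25
Total = 60.
60 mod 10 = 0, so the number is valid.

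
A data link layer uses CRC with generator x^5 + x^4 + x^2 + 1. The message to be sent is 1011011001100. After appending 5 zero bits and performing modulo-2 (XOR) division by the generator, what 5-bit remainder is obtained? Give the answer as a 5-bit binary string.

10000

Append 5 zeros: 101101100110000000. Divide by 110101 (XOR where the leading bit is 1):
  pos 0: 101101 XOR 110101 = 011000
  pos 1: 110001 XOR 110101 = 000100
  pos 4: 100001 XOR 110101 = 010100
  pos 5: 101001 XOR 110101 = 011100
  pos 6: 111000 XOR 110101 = 001101
  pos 8: 110100 XOR 110101 = 000001
Remainder (last 5 bits) = 10000. This is the CRC / FCS.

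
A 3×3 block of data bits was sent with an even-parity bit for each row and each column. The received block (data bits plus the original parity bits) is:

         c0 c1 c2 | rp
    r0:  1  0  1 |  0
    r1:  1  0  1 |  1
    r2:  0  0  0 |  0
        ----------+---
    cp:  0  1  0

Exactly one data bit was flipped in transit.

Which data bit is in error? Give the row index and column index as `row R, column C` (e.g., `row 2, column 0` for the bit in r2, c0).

row 1, column 1

Recompute each row's even parity and compare to rp:
  r0: data parity 0, sent rp 0 → ok
  r1: data parity 0, sent rp 1 → mismatch
  r2: data parity 0, sent rp 0 → ok
Recompute each column's even parity and compare to cp:
  c0: data parity 0, sent cp 0 → ok
  c1: data parity 0, sent cp 1 → mismatch
  c2: data parity 0, sent cp 0 → ok
Exactly one row (r1) and one column (c1) fail → the flipped bit is at their intersection.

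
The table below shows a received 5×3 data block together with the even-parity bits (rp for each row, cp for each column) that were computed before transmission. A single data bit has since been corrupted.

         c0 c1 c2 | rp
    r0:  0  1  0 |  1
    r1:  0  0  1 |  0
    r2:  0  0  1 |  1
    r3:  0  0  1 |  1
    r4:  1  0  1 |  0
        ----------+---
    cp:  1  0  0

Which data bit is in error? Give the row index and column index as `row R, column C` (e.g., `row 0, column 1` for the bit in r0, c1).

row 1, column 1

Recompute each row's even parity and compare to rp:
  r0: data parity 1, sent rp 1 → ok
  r1: data parity 1, sent rp 0 → mismatch
  r2: data parity 1, sent rp 1 → ok
  r3: data parity 1, sent rp 1 → ok
  r4: data parity 0, sent rp 0 → ok
Recompute each column's even parity and compare to cp:
  c0: data parity 1, sent cp 1 → ok
  c1: data parity 1, sent cp 0 → mismatch
  c2: data parity 0, sent cp 0 → ok
Exactly one row (r1) and one column (c1) fail → the flipped bit is at their intersection.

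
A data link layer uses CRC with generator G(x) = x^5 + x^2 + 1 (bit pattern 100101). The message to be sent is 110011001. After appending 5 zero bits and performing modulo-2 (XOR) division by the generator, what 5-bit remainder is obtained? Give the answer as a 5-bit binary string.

00000

Append 5 zeros: 11001100100000. Divide by 100101 (XOR where the leading bit is 1):
  pos 0: 110011 XOR 100101 = 010110
  pos 1: 101100 XOR 100101 = 001001
  pos 3: 100101 XOR 100101 = 000000
Remainder (last 5 bits) = 00000. This is the CRC / FCS.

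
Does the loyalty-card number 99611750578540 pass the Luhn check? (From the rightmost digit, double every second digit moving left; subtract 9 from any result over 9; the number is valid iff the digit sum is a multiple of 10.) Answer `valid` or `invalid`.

From the right, keep odd positions and double even positions (subtract 9 from any doubled value over 9):
  doubled (positions 2,4,...): 8 7 1 1 2 3 9 → sum 31
  kept (positions 1,3,...): 0 5 7 0 7 1 9 → sum 29
Total = 60.
60 mod 10 = 0, so the number is valid.

valid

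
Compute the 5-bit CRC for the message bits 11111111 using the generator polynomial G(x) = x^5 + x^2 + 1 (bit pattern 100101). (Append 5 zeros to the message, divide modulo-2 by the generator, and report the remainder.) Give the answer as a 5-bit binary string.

Append 5 zeros: 1111111100000. Divide by 100101 (XOR where the leading bit is 1):
  pos 0: 111111 XOR 100101 = 011010
  pos 1: 110101 XOR 100101 = 010000
  pos 2: 100001 XOR 100101 = 000100
  pos 5: 100000 XOR 100101 = 000101
Remainder (last 5 bits) = 10100. This is the CRC / FCS.

10100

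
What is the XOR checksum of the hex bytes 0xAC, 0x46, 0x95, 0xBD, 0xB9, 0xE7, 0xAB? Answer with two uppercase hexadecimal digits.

37

XOR the bytes together:
  start with 0xAC
  0xAC ⊕ 0x46 = 0xEA
  0xEA ⊕ 0x95 = 0x7F
  0x7F ⊕ 0xBD = 0xC2
  0xC2 ⊕ 0xB9 = 0x7B
  0x7B ⊕ 0xE7 = 0x9C
  0x9C ⊕ 0xAB = 0x37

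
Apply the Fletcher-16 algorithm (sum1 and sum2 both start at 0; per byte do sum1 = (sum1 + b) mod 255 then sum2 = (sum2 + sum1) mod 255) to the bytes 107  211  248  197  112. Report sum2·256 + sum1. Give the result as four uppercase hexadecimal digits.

4F6E

Running sums (mod 255):
  after byte 0 (107): sum1=107, sum2=107
  after byte 1 (211): sum1=63, sum2=170
  after byte 2 (248): sum1=56, sum2=226
  after byte 3 (197): sum1=253, sum2=224
  after byte 4 (112): sum1=110, sum2=79
Checksum = sum2·256 + sum1 = 79·256 + 110 = 20334 = 0x4F6E.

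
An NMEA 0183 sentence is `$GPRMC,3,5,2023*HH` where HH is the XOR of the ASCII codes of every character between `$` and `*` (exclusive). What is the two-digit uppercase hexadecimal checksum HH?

62

XOR the ASCII codes of the payload characters:
  'G' = 0x47 → acc = 0x47
  'P' = 0x50 → acc = 0x17
  'R' = 0x52 → acc = 0x45
  'M' = 0x4D → acc = 0x08
  'C' = 0x43 → acc = 0x4B
  ',' = 0x2C → acc = 0x67
  '3' = 0x33 → acc = 0x54
  ',' = 0x2C → acc = 0x78
  '5' = 0x35 → acc = 0x4D
  ',' = 0x2C → acc = 0x61
  '2' = 0x32 → acc = 0x53
  '0' = 0x30 → acc = 0x63
  '2' = 0x32 → acc = 0x51
  '3' = 0x33 → acc = 0x62
Checksum = 0x62.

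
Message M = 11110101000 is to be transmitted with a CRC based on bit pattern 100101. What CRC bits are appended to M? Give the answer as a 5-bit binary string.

Append 5 zeros: 1111010100000000. Divide by 100101 (XOR where the leading bit is 1):
  pos 0: 111101 XOR 100101 = 011000
  pos 1: 110000 XOR 100101 = 010101
  pos 2: 101011 XOR 100101 = 001110
  pos 4: 111000 XOR 100101 = 011101
  pos 5: 111010 XOR 100101 = 011111
  pos 6: 111110 XOR 100101 = 011011
  pos 7: 110110 XOR 100101 = 010011
  pos 8: 100110 XOR 100101 = 000011
Remainder (last 5 bits) = 01100. This is the CRC / FCS.

01100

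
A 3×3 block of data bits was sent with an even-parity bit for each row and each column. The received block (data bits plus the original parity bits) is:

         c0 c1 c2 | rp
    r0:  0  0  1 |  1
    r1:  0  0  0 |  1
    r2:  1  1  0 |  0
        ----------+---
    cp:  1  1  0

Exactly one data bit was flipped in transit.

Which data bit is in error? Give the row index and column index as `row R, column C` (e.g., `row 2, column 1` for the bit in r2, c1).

Recompute each row's even parity and compare to rp:
  r0: data parity 1, sent rp 1 → ok
  r1: data parity 0, sent rp 1 → mismatch
  r2: data parity 0, sent rp 0 → ok
Recompute each column's even parity and compare to cp:
  c0: data parity 1, sent cp 1 → ok
  c1: data parity 1, sent cp 1 → ok
  c2: data parity 1, sent cp 0 → mismatch
Exactly one row (r1) and one column (c2) fail → the flipped bit is at their intersection.

row 1, column 2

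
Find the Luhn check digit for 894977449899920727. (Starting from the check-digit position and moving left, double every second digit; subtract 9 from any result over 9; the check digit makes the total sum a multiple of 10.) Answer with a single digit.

Partial digits right→left: 7 2 7 0 2 9 9 9 8 9 4 4 7 7 9 4 9 8
Double every second digit counting from the check-digit position (so the 1st, 3rd, 5th, ... of the partial from the right).
  doubled (with −9 where >9): 5 5 4 9 7 8 5 9 9 → sum 61
  kept as-is: 2 0 9 9 9 4 7 4 8 → sum 52
Total = 61 + 52 = 113.
Check digit = (10 − (113 mod 10)) mod 10 = 7.

7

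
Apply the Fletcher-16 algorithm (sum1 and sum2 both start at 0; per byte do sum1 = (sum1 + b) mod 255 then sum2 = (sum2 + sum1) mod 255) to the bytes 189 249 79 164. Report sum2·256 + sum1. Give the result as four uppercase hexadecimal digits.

Running sums (mod 255):
  after byte 0 (189): sum1=189, sum2=189
  after byte 1 (249): sum1=183, sum2=117
  after byte 2 (79): sum1=7, sum2=124
  after byte 3 (164): sum1=171, sum2=40
Checksum = sum2·256 + sum1 = 40·256 + 171 = 10411 = 0x28AB.

28AB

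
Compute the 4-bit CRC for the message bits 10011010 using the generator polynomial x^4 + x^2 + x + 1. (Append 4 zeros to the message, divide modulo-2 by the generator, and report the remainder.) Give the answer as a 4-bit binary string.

Append 4 zeros: 100110100000. Divide by 10111 (XOR where the leading bit is 1):
  pos 0: 10011 XOR 10111 = 00100
  pos 2: 10001 XOR 10111 = 00110
  pos 4: 11000 XOR 10111 = 01111
  pos 5: 11110 XOR 10111 = 01001
  pos 6: 10010 XOR 10111 = 00101
Remainder (last 4 bits) = 1010. This is the CRC / FCS.

1010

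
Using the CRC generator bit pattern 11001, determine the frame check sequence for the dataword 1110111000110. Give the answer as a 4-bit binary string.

1111

Append 4 zeros: 11101110001100000. Divide by 11001 (XOR where the leading bit is 1):
  pos 0: 11101 XOR 11001 = 00100
  pos 2: 10011 XOR 11001 = 01010
  pos 3: 10100 XOR 11001 = 01101
  pos 4: 11010 XOR 11001 = 00011
  pos 7: 11011 XOR 11001 = 00010
  pos 10: 10000 XOR 11001 = 01001
  pos 11: 10010 XOR 11001 = 01011
  pos 12: 10110 XOR 11001 = 01111
Remainder (last 4 bits) = 1111. This is the CRC / FCS.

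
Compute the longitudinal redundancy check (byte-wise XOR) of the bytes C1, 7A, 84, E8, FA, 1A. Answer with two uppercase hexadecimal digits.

37

XOR the bytes together:
  start with 0xC1
  0xC1 ⊕ 0x7A = 0xBB
  0xBB ⊕ 0x84 = 0x3F
  0x3F ⊕ 0xE8 = 0xD7
  0xD7 ⊕ 0xFA = 0x2D
  0x2D ⊕ 0x1A = 0x37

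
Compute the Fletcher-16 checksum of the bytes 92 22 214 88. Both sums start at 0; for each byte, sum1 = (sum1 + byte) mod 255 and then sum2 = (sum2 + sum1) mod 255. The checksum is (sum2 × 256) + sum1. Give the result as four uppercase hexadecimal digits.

Running sums (mod 255):
  after byte 0 (92): sum1=92, sum2=92
  after byte 1 (22): sum1=114, sum2=206
  after byte 2 (214): sum1=73, sum2=24
  after byte 3 (88): sum1=161, sum2=185
Checksum = sum2·256 + sum1 = 185·256 + 161 = 47521 = 0xB9A1.

B9A1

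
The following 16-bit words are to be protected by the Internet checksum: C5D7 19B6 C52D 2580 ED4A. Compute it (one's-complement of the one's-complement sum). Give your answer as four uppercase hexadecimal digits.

One's-complement addition (fold any carry out of bit 15 back into bit 0):
  0xC5D7 + 0x19B6 = 0x0DF8D
  0xDF8D + 0xC52D = 0x1A4BA → wrap carry → 0xA4BB
  0xA4BB + 0x2580 = 0x0CA3B
  0xCA3B + 0xED4A = 0x1B785 → wrap carry → 0xB786
One's-complement sum = 0xB786.
Checksum = ~0xB786 & 0xFFFF = 0x4879.

4879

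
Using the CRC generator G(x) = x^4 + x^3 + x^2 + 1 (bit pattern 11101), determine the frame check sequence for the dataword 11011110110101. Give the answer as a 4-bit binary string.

Append 4 zeros: 110111101101010000. Divide by 11101 (XOR where the leading bit is 1):
  pos 0: 11011 XOR 11101 = 00110
  pos 2: 11011 XOR 11101 = 00110
  pos 4: 11001 XOR 11101 = 00100
  pos 6: 10010 XOR 11101 = 01111
  pos 7: 11111 XOR 11101 = 00010
  pos 10: 10010 XOR 11101 = 01111
  pos 11: 11110 XOR 11101 = 00011
Remainder (last 4 bits) = 1100. This is the CRC / FCS.

1100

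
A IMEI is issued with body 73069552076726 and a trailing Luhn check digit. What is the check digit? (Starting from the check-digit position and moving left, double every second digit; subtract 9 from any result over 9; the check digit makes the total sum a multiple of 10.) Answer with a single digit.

4

Partial digits right→left: 6 2 7 6 7 0 2 5 5 9 6 0 3 7
Double every second digit counting from the check-digit position (so the 1st, 3rd, 5th, ... of the partial from the right).
  doubled (with −9 where >9): 3 5 5 4 1 3 6 → sum 27
  kept as-is: 2 6 0 5 9 0 7 → sum 29
Total = 27 + 29 = 56.
Check digit = (10 − (56 mod 10)) mod 10 = 4.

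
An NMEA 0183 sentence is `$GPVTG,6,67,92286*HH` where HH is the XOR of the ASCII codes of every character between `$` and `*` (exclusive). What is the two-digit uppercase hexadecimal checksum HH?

XOR the ASCII codes of the payload characters:
  'G' = 0x47 → acc = 0x47
  'P' = 0x50 → acc = 0x17
  'V' = 0x56 → acc = 0x41
  'T' = 0x54 → acc = 0x15
  'G' = 0x47 → acc = 0x52
  ',' = 0x2C → acc = 0x7E
  '6' = 0x36 → acc = 0x48
  ',' = 0x2C → acc = 0x64
  '6' = 0x36 → acc = 0x52
  '7' = 0x37 → acc = 0x65
  ',' = 0x2C → acc = 0x49
  '9' = 0x39 → acc = 0x70
  '2' = 0x32 → acc = 0x42
  '2' = 0x32 → acc = 0x70
  '8' = 0x38 → acc = 0x48
  '6' = 0x36 → acc = 0x7E
Checksum = 0x7E.

7E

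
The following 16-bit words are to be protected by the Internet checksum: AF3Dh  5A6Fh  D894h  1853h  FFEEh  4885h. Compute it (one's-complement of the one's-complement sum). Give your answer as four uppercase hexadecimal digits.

One's-complement addition (fold any carry out of bit 15 back into bit 0):
  0xAF3D + 0x5A6F = 0x109AC → wrap carry → 0x09AD
  0x09AD + 0xD894 = 0x0E241
  0xE241 + 0x1853 = 0x0FA94
  0xFA94 + 0xFFEE = 0x1FA82 → wrap carry → 0xFA83
  0xFA83 + 0x4885 = 0x14308 → wrap carry → 0x4309
One's-complement sum = 0x4309.
Checksum = ~0x4309 & 0xFFFF = 0xBCF6.

BCF6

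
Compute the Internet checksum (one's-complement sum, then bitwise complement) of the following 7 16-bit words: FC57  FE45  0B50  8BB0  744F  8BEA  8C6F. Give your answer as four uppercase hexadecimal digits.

One's-complement addition (fold any carry out of bit 15 back into bit 0):
  0xFC57 + 0xFE45 = 0x1FA9C → wrap carry → 0xFA9D
  0xFA9D + 0x0B50 = 0x105ED → wrap carry → 0x05EE
  0x05EE + 0x8BB0 = 0x0919E
  0x919E + 0x744F = 0x105ED → wrap carry → 0x05EE
  0x05EE + 0x8BEA = 0x091D8
  0x91D8 + 0x8C6F = 0x11E47 → wrap carry → 0x1E48
One's-complement sum = 0x1E48.
Checksum = ~0x1E48 & 0xFFFF = 0xE1B7.

E1B7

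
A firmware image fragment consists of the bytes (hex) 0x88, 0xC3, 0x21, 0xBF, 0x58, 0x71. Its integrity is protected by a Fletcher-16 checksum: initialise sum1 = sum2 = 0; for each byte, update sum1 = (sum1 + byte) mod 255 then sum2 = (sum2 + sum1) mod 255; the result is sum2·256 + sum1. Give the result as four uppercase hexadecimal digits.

Running sums (mod 255):
  after byte 0 (0x88): sum1=136, sum2=136
  after byte 1 (0xC3): sum1=76, sum2=212
  after byte 2 (0x21): sum1=109, sum2=66
  after byte 3 (0xBF): sum1=45, sum2=111
  after byte 4 (0x58): sum1=133, sum2=244
  after byte 5 (0x71): sum1=246, sum2=235
Checksum = sum2·256 + sum1 = 235·256 + 246 = 60406 = 0xEBF6.

EBF6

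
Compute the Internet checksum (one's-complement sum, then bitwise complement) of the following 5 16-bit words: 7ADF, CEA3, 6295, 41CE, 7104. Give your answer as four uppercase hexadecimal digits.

A114

One's-complement addition (fold any carry out of bit 15 back into bit 0):
  0x7ADF + 0xCEA3 = 0x14982 → wrap carry → 0x4983
  0x4983 + 0x6295 = 0x0AC18
  0xAC18 + 0x41CE = 0x0EDE6
  0xEDE6 + 0x7104 = 0x15EEA → wrap carry → 0x5EEB
One's-complement sum = 0x5EEB.
Checksum = ~0x5EEB & 0xFFFF = 0xA114.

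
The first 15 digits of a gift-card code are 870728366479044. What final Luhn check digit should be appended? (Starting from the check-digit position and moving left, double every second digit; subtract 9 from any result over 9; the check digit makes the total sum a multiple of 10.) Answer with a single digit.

Partial digits right→left: 4 4 0 9 7 4 6 6 3 8 2 7 0 7 8
Double every second digit counting from the check-digit position (so the 1st, 3rd, 5th, ... of the partial from the right).
  doubled (with −9 where >9): 8 0 5 3 6 4 0 7 → sum 33
  kept as-is: 4 9 4 6 8 7 7 → sum 45
Total = 33 + 45 = 78.
Check digit = (10 − (78 mod 10)) mod 10 = 2.

2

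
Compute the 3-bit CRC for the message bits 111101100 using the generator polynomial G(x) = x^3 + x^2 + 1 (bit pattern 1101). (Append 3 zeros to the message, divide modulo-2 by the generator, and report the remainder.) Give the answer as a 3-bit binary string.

001

Append 3 zeros: 111101100000. Divide by 1101 (XOR where the leading bit is 1):
  pos 0: 1111 XOR 1101 = 0010
  pos 2: 1001 XOR 1101 = 0100
  pos 3: 1001 XOR 1101 = 0100
  pos 4: 1000 XOR 1101 = 0101
  pos 5: 1010 XOR 1101 = 0111
  pos 6: 1110 XOR 1101 = 0011
  pos 8: 1100 XOR 1101 = 0001
Remainder (last 3 bits) = 001. This is the CRC / FCS.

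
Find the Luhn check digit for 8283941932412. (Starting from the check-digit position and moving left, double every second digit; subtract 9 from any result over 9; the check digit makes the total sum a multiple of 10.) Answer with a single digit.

6

Partial digits right→left: 2 1 4 2 3 9 1 4 9 3 8 2 8
Double every second digit counting from the check-digit position (so the 1st, 3rd, 5th, ... of the partial from the right).
  doubled (with −9 where >9): 4 8 6 2 9 7 7 → sum 43
  kept as-is: 1 2 9 4 3 2 → sum 21
Total = 43 + 21 = 64.
Check digit = (10 − (64 mod 10)) mod 10 = 6.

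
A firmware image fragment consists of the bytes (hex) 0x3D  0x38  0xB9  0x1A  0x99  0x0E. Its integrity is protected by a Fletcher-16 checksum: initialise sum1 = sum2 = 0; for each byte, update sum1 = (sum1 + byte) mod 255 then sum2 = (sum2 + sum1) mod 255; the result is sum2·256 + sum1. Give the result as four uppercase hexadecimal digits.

Running sums (mod 255):
  after byte 0 (0x3D): sum1=61, sum2=61
  after byte 1 (0x38): sum1=117, sum2=178
  after byte 2 (0xB9): sum1=47, sum2=225
  after byte 3 (0x1A): sum1=73, sum2=43
  after byte 4 (0x99): sum1=226, sum2=14
  after byte 5 (0x0E): sum1=240, sum2=254
Checksum = sum2·256 + sum1 = 254·256 + 240 = 65264 = 0xFEF0.

FEF0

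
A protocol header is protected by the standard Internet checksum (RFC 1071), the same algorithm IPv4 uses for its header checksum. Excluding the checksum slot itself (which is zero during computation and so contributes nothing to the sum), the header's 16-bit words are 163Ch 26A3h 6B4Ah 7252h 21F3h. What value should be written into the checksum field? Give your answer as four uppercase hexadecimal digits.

C390

One's-complement addition (fold any carry out of bit 15 back into bit 0):
  0x163C + 0x26A3 = 0x03CDF
  0x3CDF + 0x6B4A = 0x0A829
  0xA829 + 0x7252 = 0x11A7B → wrap carry → 0x1A7C
  0x1A7C + 0x21F3 = 0x03C6F
One's-complement sum = 0x3C6F.
Checksum = ~0x3C6F & 0xFFFF = 0xC390.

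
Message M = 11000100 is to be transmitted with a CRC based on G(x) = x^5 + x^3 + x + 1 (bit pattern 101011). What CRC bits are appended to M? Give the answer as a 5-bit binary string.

10000

Append 5 zeros: 1100010000000. Divide by 101011 (XOR where the leading bit is 1):
  pos 0: 110001 XOR 101011 = 011010
  pos 1: 110100 XOR 101011 = 011111
  pos 2: 111110 XOR 101011 = 010101
  pos 3: 101010 XOR 101011 = 000001
Remainder (last 5 bits) = 10000. This is the CRC / FCS.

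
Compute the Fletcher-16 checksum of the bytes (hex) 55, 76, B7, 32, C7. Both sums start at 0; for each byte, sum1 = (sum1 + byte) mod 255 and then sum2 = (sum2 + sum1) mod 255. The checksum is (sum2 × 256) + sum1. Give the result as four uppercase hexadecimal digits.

Running sums (mod 255):
  after byte 0 (55): sum1=85, sum2=85
  after byte 1 (76): sum1=203, sum2=33
  after byte 2 (B7): sum1=131, sum2=164
  after byte 3 (32): sum1=181, sum2=90
  after byte 4 (C7): sum1=125, sum2=215
Checksum = sum2·256 + sum1 = 215·256 + 125 = 55165 = 0xD77D.

D77D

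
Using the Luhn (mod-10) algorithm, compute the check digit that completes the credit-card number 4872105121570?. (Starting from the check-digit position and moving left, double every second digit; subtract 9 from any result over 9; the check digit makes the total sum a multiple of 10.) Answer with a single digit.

0

Partial digits right→left: 0 7 5 1 2 1 5 0 1 2 7 8 4
Double every second digit counting from the check-digit position (so the 1st, 3rd, 5th, ... of the partial from the right).
  doubled (with −9 where >9): 0 1 4 1 2 5 8 → sum 21
  kept as-is: 7 1 1 0 2 8 → sum 19
Total = 21 + 19 = 40.
Check digit = (10 − (40 mod 10)) mod 10 = 0.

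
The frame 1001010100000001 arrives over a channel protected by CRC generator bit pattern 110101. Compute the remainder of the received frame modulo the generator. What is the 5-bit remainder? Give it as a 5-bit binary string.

Modulo-2 division of 1001010100000001 by 110101:
  pos 0: 100101 XOR 110101 = 010000
  pos 1: 100000 XOR 110101 = 010101
  pos 2: 101011 XOR 110101 = 011110
  pos 3: 111100 XOR 110101 = 001001
  pos 5: 100100 XOR 110101 = 010001
  pos 6: 100010 XOR 110101 = 010111
  pos 7: 101110 XOR 110101 = 011011
  pos 8: 110110 XOR 110101 = 000011
Remainder = 01101 (nonzero — an error is detected).

01101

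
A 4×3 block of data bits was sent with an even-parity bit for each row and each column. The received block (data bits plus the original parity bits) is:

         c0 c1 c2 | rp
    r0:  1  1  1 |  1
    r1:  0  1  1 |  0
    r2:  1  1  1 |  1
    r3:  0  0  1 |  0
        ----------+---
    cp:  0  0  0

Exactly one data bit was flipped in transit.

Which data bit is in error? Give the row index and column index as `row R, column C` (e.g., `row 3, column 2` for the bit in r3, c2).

row 3, column 1

Recompute each row's even parity and compare to rp:
  r0: data parity 1, sent rp 1 → ok
  r1: data parity 0, sent rp 0 → ok
  r2: data parity 1, sent rp 1 → ok
  r3: data parity 1, sent rp 0 → mismatch
Recompute each column's even parity and compare to cp:
  c0: data parity 0, sent cp 0 → ok
  c1: data parity 1, sent cp 0 → mismatch
  c2: data parity 0, sent cp 0 → ok
Exactly one row (r3) and one column (c1) fail → the flipped bit is at their intersection.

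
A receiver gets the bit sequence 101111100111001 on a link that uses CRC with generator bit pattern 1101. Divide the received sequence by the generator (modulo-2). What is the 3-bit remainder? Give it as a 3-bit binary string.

Modulo-2 division of 101111100111001 by 1101:
  pos 0: 1011 XOR 1101 = 0110
  pos 1: 1101 XOR 1101 = 0000
  pos 5: 1100 XOR 1101 = 0001
  pos 8: 1111 XOR 1101 = 0010
  pos 10: 1000 XOR 1101 = 0101
  pos 11: 1011 XOR 1101 = 0110
Remainder = 110 (nonzero — an error is detected).

110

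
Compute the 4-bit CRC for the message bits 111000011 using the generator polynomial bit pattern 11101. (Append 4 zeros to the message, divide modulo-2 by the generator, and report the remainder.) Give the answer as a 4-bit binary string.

1000

Append 4 zeros: 1110000110000. Divide by 11101 (XOR where the leading bit is 1):
  pos 0: 11100 XOR 11101 = 00001
  pos 4: 10011 XOR 11101 = 01110
  pos 5: 11100 XOR 11101 = 00001
Remainder (last 4 bits) = 1000. This is the CRC / FCS.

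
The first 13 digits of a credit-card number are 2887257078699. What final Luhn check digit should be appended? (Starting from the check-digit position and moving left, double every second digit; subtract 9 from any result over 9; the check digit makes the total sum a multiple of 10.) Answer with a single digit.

Partial digits right→left: 9 9 6 8 7 0 7 5 2 7 8 8 2
Double every second digit counting from the check-digit position (so the 1st, 3rd, 5th, ... of the partial from the right).
  doubled (with −9 where >9): 9 3 5 5 4 7 4 → sum 37
  kept as-is: 9 8 0 5 7 8 → sum 37
Total = 37 + 37 = 74.
Check digit = (10 − (74 mod 10)) mod 10 = 6.

6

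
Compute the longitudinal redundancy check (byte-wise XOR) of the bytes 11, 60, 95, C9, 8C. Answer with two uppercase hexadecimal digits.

A1

XOR the bytes together:
  start with 0x11
  0x11 ⊕ 0x60 = 0x71
  0x71 ⊕ 0x95 = 0xE4
  0xE4 ⊕ 0xC9 = 0x2D
  0x2D ⊕ 0x8C = 0xA1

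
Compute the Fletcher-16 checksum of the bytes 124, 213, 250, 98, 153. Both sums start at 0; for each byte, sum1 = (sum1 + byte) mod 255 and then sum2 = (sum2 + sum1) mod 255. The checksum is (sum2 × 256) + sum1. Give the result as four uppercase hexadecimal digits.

Running sums (mod 255):
  after byte 0 (124): sum1=124, sum2=124
  after byte 1 (213): sum1=82, sum2=206
  after byte 2 (250): sum1=77, sum2=28
  after byte 3 (98): sum1=175, sum2=203
  after byte 4 (153): sum1=73, sum2=21
Checksum = sum2·256 + sum1 = 21·256 + 73 = 5449 = 0x1549.

1549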